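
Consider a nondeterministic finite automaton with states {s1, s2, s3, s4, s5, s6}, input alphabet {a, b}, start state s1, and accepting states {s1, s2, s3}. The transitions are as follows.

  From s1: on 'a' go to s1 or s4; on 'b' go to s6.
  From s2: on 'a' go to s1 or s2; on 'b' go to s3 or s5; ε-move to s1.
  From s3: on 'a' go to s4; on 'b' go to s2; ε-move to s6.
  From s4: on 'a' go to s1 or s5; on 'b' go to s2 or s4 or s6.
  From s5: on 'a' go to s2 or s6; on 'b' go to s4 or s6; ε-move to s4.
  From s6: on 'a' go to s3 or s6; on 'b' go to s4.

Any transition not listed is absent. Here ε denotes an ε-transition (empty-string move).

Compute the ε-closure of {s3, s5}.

{s3, s4, s5, s6}

Begin with {s3, s5}.
ε-move s3 → s6; add s6.
ε-move s5 → s4; add s4.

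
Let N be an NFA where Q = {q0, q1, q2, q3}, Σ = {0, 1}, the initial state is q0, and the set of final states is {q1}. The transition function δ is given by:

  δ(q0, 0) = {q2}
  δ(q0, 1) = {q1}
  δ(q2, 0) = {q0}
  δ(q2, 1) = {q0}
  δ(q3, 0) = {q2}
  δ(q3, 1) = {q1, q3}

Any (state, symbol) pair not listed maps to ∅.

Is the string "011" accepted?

Yes

Start in {q0}.
Read '0': q0→{q2}; now {q2}.
Read '1': q2→{q0}; now {q0}.
Read '1': q0→{q1}; now {q1}.
The final set {q1} contains the accepting state q1.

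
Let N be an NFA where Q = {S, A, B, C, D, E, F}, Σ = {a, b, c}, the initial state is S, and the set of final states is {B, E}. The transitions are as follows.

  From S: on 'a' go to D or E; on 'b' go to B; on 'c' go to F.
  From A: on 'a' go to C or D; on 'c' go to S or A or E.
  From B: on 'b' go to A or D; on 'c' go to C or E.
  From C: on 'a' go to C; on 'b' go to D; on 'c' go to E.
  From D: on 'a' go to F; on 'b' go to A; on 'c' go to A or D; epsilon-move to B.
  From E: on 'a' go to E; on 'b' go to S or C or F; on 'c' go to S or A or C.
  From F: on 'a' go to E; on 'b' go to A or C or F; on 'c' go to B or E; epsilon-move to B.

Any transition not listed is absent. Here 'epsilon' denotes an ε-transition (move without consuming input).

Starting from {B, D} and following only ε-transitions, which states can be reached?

{B, D}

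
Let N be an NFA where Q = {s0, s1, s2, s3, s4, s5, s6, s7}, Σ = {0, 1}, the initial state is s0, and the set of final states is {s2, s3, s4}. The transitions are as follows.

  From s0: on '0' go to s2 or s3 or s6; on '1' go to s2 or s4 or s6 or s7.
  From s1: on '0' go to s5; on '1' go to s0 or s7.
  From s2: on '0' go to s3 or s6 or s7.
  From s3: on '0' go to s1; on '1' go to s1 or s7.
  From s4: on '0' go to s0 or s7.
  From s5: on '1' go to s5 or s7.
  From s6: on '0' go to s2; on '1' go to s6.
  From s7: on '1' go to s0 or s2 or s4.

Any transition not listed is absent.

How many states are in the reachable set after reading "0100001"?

7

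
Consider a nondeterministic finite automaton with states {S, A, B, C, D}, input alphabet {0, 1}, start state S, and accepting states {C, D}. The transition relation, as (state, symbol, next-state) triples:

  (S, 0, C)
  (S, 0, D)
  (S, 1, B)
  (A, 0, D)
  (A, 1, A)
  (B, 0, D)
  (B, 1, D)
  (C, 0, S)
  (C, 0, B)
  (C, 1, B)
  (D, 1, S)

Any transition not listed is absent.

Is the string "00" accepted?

No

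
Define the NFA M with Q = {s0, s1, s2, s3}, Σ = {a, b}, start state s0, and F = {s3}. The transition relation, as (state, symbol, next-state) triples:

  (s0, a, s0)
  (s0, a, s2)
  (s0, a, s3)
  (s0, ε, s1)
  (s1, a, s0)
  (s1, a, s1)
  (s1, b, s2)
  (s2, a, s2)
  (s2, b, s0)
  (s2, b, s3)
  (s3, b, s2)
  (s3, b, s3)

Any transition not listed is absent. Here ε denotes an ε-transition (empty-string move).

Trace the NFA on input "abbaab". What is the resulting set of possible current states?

Start: ε-closure({s0}) = {s0, s1}.
Read 'a': s0→{s0, s2, s3}, s1→{s0, s1}; now {s0, s1, s2, s3}.
Read 'b': s0→∅, s1→{s2}, s2→{s0, s3}, s3→{s2, s3}; union {s0, s2, s3}; ε-closure = {s0, s1, s2, s3}.
Read 'b': s0→∅, s1→{s2}, s2→{s0, s3}, s3→{s2, s3}; union {s0, s2, s3}; ε-closure = {s0, s1, s2, s3}.
Read 'a': s0→{s0, s2, s3}, s1→{s0, s1}, s2→{s2}, s3→∅; now {s0, s1, s2, s3}.
Read 'a': s0→{s0, s2, s3}, s1→{s0, s1}, s2→{s2}, s3→∅; now {s0, s1, s2, s3}.
Read 'b': s0→∅, s1→{s2}, s2→{s0, s3}, s3→{s2, s3}; union {s0, s2, s3}; ε-closure = {s0, s1, s2, s3}.

{s0, s1, s2, s3}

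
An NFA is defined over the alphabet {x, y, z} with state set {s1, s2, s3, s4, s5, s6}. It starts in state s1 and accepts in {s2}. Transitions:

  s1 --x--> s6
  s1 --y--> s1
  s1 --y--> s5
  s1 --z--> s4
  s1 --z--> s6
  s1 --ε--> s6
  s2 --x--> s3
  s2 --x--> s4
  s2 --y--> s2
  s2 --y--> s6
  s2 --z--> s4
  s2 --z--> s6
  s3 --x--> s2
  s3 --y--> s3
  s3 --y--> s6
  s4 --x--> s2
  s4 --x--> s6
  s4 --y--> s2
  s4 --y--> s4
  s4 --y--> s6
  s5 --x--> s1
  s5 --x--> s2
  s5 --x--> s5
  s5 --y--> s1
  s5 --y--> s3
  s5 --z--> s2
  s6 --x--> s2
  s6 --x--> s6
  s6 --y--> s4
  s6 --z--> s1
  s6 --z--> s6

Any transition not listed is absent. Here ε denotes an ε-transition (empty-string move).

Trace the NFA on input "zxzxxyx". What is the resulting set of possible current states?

{s2, s3, s4, s6}

Start: ε-closure({s1}) = {s1, s6}.
Read 'z': {s1, s6} → {s1, s4, s6}.
Read 'x': {s1, s4, s6} → {s2, s6}.
Read 'z': {s2, s6} → {s1, s4, s6}.
Read 'x': {s1, s4, s6} → {s2, s6}.
Read 'x': {s2, s6} → {s2, s3, s4, s6}.
Read 'y': {s2, s3, s4, s6} → {s2, s3, s4, s6}.
Read 'x': {s2, s3, s4, s6} → {s2, s3, s4, s6}.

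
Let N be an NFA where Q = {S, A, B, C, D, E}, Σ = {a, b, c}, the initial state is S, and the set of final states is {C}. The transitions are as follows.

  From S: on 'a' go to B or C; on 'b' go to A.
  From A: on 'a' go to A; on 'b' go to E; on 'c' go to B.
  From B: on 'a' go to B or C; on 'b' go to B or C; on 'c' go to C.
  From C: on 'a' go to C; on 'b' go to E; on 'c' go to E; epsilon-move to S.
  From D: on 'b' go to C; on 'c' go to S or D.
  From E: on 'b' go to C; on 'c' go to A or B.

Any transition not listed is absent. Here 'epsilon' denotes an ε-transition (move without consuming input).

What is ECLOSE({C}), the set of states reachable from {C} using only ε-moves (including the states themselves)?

Begin with {C}.
ε-move C → S; add S.

{S, C}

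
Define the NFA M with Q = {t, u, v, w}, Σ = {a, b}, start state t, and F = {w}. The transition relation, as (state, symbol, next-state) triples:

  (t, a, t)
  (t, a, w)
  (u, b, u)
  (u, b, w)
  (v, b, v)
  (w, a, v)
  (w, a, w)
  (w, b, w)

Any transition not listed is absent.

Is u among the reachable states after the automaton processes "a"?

No

Start in {t}.
Read 'a': {t} → {t, w}.
State u is not in {t, w}.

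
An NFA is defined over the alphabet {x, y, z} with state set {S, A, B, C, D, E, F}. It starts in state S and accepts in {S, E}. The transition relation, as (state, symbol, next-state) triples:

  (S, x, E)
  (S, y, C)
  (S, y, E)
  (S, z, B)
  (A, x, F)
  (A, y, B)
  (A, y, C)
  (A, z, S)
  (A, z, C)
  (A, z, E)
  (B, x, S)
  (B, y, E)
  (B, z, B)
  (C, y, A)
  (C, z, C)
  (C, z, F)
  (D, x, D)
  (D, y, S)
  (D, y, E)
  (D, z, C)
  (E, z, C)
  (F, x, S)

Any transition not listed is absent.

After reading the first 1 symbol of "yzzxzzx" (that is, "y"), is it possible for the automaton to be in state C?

Yes

Start in {S}.
Read 'y': {S} → {C, E}.
State C is in {C, E}.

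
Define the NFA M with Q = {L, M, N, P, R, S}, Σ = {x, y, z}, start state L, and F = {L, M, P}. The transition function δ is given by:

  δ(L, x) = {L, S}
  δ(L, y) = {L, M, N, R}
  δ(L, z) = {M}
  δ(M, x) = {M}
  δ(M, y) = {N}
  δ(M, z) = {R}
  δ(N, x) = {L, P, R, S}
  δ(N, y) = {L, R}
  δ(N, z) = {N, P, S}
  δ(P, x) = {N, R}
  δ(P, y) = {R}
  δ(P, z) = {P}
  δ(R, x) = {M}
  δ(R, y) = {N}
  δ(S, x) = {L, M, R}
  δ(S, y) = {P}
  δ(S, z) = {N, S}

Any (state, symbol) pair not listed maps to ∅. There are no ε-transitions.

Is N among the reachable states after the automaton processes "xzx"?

No

Start in {L}.
Read 'x': {L} → {L, S}.
Read 'z': {L, S} → {M, N, S}.
Read 'x': {M, N, S} → {L, M, P, R, S}.
State N is not in {L, M, P, R, S}.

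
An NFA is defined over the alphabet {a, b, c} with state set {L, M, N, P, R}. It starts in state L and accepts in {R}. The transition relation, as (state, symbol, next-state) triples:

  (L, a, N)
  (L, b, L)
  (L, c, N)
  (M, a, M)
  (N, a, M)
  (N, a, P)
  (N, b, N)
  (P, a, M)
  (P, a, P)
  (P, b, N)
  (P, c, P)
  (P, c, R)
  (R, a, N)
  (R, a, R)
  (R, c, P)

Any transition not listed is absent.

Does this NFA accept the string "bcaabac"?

Start in {L}.
Read 'b': {L} → {L}.
Read 'c': {L} → {N}.
Read 'a': {N} → {M, P}.
Read 'a': {M, P} → {M, P}.
Read 'b': {M, P} → {N}.
Read 'a': {N} → {M, P}.
Read 'c': {M, P} → {P, R}.
The final set {P, R} contains the accepting state R.

Yes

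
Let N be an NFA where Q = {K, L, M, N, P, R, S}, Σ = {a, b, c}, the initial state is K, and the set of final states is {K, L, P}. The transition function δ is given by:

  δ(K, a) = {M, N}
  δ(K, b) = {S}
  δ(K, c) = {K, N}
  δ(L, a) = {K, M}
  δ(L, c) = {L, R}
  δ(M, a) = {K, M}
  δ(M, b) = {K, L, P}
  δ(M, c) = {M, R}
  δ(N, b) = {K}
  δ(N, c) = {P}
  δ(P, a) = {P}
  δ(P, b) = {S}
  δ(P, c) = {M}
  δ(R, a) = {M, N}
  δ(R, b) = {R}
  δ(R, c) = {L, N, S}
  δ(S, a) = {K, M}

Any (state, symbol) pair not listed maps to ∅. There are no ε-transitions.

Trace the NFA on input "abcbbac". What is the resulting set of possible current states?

{K, M, N, P, R}

Start in {K}.
Read 'a': {K} → {M, N}.
Read 'b': {M, N} → {K, L, P}.
Read 'c': {K, L, P} → {K, L, M, N, R}.
Read 'b': {K, L, M, N, R} → {K, L, P, R, S}.
Read 'b': {K, L, P, R, S} → {R, S}.
Read 'a': {R, S} → {K, M, N}.
Read 'c': {K, M, N} → {K, M, N, P, R}.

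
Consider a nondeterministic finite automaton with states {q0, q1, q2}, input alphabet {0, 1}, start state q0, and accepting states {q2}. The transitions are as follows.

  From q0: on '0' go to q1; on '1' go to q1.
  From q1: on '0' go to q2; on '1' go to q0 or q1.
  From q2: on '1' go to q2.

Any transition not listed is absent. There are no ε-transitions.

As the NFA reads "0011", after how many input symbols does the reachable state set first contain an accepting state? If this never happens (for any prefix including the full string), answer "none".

2

Start in {q0}.
Read '0': {q0} → {q1}.
Read '0': {q1} → {q2}.
None of the earlier sets intersect F, but {q2} does.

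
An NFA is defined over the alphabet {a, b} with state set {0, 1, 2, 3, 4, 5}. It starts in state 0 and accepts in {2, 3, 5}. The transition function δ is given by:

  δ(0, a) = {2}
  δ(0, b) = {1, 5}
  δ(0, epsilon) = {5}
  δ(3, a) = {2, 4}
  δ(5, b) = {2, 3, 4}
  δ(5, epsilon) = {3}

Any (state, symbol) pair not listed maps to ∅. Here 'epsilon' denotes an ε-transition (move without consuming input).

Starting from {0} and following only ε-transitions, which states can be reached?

{0, 3, 5}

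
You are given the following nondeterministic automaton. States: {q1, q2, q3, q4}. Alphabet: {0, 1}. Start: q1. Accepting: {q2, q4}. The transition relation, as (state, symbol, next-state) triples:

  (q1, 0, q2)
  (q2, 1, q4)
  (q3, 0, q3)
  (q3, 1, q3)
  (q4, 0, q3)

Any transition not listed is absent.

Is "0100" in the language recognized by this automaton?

Start in {q1}.
Read '0': q1→{q2}; now {q2}.
Read '1': q2→{q4}; now {q4}.
Read '0': q4→{q3}; now {q3}.
Read '0': q3→{q3}; now {q3}.
The final set {q3} contains no accepting state.

No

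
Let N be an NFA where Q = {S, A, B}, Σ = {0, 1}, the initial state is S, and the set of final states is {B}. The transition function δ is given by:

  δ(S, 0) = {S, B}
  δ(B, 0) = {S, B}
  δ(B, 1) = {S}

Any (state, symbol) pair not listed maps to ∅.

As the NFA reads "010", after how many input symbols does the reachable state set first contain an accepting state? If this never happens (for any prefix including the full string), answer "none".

1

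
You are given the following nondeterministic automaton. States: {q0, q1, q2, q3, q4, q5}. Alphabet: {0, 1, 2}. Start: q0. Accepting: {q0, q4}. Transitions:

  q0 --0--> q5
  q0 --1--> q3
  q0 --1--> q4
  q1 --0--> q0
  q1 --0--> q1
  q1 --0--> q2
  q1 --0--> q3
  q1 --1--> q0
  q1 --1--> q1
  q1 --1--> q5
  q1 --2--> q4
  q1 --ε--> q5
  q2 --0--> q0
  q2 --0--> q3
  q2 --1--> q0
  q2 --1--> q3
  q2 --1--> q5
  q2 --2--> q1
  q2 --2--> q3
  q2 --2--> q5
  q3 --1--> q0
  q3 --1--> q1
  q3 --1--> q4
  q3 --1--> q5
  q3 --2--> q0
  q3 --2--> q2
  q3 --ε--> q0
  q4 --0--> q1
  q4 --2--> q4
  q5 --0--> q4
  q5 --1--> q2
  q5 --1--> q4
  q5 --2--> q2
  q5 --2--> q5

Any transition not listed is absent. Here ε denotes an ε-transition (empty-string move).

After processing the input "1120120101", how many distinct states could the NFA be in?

6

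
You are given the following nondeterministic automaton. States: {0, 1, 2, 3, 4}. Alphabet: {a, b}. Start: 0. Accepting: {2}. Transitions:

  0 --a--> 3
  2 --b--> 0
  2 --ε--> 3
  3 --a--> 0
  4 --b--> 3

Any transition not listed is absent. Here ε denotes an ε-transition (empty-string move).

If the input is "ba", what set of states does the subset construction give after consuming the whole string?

∅

Start in {0}.
Read 'b': 0→∅; now ∅.
The set is empty and remains empty for the remaining 1 symbol.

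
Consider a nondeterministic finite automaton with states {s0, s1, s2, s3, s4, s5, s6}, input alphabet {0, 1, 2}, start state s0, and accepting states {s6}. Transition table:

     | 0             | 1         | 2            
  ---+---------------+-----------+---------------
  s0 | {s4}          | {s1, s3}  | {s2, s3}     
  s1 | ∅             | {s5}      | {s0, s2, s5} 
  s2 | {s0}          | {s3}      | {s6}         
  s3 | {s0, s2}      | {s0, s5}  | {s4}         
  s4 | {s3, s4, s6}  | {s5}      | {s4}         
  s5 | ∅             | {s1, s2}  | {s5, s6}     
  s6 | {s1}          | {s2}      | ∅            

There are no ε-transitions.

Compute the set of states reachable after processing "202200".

Start in {s0}.
Read '2': s0→{s2, s3}; now {s2, s3}.
Read '0': s2→{s0}, s3→{s0, s2}; now {s0, s2}.
Read '2': s0→{s2, s3}, s2→{s6}; now {s2, s3, s6}.
Read '2': s2→{s6}, s3→{s4}, s6→∅; now {s4, s6}.
Read '0': s4→{s3, s4, s6}, s6→{s1}; now {s1, s3, s4, s6}.
Read '0': s1→∅, s3→{s0, s2}, s4→{s3, s4, s6}, s6→{s1}; now {s0, s1, s2, s3, s4, s6}.

{s0, s1, s2, s3, s4, s6}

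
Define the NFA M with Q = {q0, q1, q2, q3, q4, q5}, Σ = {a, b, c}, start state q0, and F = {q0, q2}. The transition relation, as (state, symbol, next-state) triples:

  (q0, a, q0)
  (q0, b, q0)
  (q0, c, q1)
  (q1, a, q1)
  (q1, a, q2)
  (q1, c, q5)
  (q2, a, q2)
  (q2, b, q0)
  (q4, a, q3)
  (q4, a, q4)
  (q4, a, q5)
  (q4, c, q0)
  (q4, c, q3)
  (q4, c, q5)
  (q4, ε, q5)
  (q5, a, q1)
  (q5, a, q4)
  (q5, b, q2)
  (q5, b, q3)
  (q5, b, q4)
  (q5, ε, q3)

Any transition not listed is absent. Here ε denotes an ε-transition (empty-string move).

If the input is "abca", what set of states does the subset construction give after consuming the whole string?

{q1, q2}

Start in {q0}.
Read 'a': q0→{q0}; now {q0}.
Read 'b': q0→{q0}; now {q0}.
Read 'c': q0→{q1}; now {q1}.
Read 'a': q1→{q1, q2}; now {q1, q2}.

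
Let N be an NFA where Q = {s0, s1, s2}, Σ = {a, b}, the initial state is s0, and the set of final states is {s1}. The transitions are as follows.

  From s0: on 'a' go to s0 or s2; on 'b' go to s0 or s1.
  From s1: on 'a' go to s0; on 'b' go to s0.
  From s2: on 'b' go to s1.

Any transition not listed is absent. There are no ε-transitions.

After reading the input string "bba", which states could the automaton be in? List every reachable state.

{s0, s2}

Start in {s0}.
Read 'b': s0→{s0, s1}; now {s0, s1}.
Read 'b': s0→{s0, s1}, s1→{s0}; now {s0, s1}.
Read 'a': s0→{s0, s2}, s1→{s0}; now {s0, s2}.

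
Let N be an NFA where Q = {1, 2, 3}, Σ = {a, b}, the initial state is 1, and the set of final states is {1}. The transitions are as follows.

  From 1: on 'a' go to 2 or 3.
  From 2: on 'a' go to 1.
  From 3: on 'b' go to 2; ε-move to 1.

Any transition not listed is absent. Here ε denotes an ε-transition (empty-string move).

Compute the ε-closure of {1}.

Begin with {1}.
No ε-moves leave this set, so the closure equals the set itself.

{1}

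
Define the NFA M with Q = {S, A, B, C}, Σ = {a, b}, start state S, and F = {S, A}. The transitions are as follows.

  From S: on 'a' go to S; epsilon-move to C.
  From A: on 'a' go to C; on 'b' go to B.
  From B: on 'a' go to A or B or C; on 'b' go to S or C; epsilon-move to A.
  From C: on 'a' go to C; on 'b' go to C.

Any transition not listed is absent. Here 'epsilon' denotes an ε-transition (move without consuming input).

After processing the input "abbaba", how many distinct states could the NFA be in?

Start: ε-closure({S}) = {S, C}.
Read 'a': S→{S}, C→{C}; now {S, C}.
Read 'b': S→∅, C→{C}; now {C}.
Read 'b': C→{C}; now {C}.
Read 'a': C→{C}; now {C}.
Read 'b': C→{C}; now {C}.
Read 'a': C→{C}; now {C}.
That set has 1 state.

1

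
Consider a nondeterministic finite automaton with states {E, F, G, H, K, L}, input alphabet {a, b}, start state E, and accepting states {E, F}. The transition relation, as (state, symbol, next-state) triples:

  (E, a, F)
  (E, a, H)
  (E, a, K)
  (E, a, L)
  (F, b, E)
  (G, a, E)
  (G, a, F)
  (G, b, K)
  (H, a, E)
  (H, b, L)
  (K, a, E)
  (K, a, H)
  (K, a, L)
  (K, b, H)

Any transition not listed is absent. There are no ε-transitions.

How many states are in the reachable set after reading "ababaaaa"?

5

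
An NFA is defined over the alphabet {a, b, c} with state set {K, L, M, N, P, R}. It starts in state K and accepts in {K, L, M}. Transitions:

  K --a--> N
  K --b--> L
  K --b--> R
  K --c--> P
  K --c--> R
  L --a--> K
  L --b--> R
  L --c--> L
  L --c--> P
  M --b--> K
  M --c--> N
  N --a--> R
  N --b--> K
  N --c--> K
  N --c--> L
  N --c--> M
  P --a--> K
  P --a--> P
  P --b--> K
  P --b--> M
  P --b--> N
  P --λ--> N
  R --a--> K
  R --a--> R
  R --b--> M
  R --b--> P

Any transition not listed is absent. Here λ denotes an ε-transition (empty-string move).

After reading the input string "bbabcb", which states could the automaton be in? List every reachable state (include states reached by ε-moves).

{K, L, M, N, P, R}

Start in {K}.
Read 'b': K→{L, R}; now {L, R}.
Read 'b': L→{R}, R→{M, P}; union {M, P, R}; ε-closure = {M, N, P, R}.
Read 'a': M→∅, N→{R}, P→{K, P}, R→{K, R}; union {K, P, R}; ε-closure = {K, N, P, R}.
Read 'b': K→{L, R}, N→{K}, P→{K, M, N}, R→{M, P}; now {K, L, M, N, P, R}.
Read 'c': K→{P, R}, L→{L, P}, M→{N}, N→{K, L, M}, P→∅, R→∅; now {K, L, M, N, P, R}.
Read 'b': K→{L, R}, L→{R}, M→{K}, N→{K}, P→{K, M, N}, R→{M, P}; now {K, L, M, N, P, R}.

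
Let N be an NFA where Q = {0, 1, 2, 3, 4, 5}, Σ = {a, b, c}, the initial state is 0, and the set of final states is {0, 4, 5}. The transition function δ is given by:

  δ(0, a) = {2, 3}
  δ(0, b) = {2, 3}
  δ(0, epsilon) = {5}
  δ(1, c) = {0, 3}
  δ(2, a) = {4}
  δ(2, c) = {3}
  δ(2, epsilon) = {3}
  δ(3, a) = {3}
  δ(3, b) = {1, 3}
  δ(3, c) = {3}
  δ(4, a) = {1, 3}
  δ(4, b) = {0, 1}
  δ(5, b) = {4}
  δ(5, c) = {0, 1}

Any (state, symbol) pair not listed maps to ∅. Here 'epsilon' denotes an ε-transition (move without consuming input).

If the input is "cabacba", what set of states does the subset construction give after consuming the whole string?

{3}

Start: ε-closure({0}) = {0, 5}.
Read 'c': {0, 5} → {0, 1, 5}.
Read 'a': {0, 1, 5} → {2, 3}.
Read 'b': {2, 3} → {1, 3}.
Read 'a': {1, 3} → {3}.
Read 'c': {3} → {3}.
Read 'b': {3} → {1, 3}.
Read 'a': {1, 3} → {3}.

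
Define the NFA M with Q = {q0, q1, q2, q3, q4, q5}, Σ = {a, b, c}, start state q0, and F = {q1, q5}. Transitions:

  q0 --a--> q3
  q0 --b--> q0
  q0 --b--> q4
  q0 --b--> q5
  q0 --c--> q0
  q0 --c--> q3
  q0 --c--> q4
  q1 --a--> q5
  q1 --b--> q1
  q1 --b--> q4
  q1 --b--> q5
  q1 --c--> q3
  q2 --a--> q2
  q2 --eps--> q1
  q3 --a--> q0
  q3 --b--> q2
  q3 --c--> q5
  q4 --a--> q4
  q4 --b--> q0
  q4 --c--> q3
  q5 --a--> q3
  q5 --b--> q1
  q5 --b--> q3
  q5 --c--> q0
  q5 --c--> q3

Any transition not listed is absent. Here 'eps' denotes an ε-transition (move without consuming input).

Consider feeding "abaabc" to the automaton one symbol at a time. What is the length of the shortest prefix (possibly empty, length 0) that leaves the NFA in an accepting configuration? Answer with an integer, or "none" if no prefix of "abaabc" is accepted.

2

Start in {q0}.
Read 'a': q0→{q3}; now {q3}.
Read 'b': q3→{q2}; union {q2}; ε-closure = {q1, q2}.
None of the earlier sets intersect F, but {q1, q2} does.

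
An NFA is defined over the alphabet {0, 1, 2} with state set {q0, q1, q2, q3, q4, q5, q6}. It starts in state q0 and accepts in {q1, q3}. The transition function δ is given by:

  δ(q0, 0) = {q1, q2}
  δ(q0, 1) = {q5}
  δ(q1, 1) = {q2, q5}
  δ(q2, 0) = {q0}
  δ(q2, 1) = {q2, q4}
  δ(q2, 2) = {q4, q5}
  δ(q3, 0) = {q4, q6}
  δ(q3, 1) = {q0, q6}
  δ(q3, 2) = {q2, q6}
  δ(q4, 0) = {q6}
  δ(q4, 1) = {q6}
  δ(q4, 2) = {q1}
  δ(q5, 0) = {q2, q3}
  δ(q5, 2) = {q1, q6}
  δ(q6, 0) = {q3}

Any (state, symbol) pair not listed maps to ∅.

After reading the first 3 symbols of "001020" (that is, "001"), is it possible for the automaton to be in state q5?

Start in {q0}.
Read '0': q0→{q1, q2}; now {q1, q2}.
Read '0': q1→∅, q2→{q0}; now {q0}.
Read '1': q0→{q5}; now {q5}.
State q5 is in {q5}.

Yes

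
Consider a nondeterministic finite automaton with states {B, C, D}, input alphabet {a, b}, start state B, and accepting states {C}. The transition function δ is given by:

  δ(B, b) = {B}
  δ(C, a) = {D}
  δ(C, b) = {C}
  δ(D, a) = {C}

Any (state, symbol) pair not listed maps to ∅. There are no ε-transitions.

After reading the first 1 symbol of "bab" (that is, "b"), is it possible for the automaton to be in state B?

Start in {B}.
Read 'b': {B} → {B}.
State B is in {B}.

Yes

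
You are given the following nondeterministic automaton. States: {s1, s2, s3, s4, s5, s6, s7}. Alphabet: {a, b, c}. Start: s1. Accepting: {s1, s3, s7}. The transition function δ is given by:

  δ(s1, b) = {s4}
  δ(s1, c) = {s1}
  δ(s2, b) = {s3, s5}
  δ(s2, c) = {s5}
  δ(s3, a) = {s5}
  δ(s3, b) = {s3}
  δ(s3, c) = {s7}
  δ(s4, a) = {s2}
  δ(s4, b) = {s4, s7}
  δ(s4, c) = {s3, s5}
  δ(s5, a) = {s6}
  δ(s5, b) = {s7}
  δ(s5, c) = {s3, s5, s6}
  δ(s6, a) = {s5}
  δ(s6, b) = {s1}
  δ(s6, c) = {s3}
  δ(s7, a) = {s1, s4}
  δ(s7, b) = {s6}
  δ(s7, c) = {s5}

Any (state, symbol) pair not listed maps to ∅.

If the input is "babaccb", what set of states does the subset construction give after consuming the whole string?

Start in {s1}.
Read 'b': {s1} → {s4}.
Read 'a': {s4} → {s2}.
Read 'b': {s2} → {s3, s5}.
Read 'a': {s3, s5} → {s5, s6}.
Read 'c': {s5, s6} → {s3, s5, s6}.
Read 'c': {s3, s5, s6} → {s3, s5, s6, s7}.
Read 'b': {s3, s5, s6, s7} → {s1, s3, s6, s7}.

{s1, s3, s6, s7}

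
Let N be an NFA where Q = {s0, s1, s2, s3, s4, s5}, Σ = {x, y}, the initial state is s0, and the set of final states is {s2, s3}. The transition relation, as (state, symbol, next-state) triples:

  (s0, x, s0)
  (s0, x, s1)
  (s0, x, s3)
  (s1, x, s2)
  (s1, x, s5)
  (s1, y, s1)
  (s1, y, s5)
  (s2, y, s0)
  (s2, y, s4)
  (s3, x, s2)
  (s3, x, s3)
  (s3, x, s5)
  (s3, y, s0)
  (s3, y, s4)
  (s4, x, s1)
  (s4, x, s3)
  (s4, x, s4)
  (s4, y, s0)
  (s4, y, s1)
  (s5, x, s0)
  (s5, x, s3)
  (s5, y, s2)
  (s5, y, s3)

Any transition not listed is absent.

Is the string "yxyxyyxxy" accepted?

No

Start in {s0}.
Read 'y': s0→∅; now ∅.
The set is empty and remains empty for the remaining 8 symbols.
The final set ∅ contains no accepting state.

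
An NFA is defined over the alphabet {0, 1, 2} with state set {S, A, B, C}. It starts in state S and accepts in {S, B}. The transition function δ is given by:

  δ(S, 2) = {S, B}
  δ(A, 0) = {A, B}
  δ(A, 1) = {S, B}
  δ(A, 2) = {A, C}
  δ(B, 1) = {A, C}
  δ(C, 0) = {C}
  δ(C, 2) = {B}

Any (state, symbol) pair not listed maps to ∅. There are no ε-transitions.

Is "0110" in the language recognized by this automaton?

No

Start in {S}.
Read '0': S→∅; now ∅.
The set is empty and remains empty for the remaining 3 symbols.
The final set ∅ contains no accepting state.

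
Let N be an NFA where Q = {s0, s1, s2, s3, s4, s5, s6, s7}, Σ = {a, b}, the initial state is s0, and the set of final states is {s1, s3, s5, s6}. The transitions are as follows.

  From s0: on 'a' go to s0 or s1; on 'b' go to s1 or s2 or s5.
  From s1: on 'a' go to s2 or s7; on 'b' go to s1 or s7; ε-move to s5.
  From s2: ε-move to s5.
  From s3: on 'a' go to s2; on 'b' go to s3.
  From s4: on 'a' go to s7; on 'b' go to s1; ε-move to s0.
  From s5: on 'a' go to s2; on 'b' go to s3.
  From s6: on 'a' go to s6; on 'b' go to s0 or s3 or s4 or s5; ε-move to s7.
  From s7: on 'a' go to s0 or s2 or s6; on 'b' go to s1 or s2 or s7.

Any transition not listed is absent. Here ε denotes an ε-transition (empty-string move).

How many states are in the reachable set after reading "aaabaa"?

6

Start in {s0}.
Read 'a': {s0} → {s0, s1, s5}.
Read 'a': {s0, s1, s5} → {s0, s1, s2, s5, s7}.
Read 'a': {s0, s1, s2, s5, s7} → {s0, s1, s2, s5, s6, s7}.
Read 'b': {s0, s1, s2, s5, s6, s7} → {s0, s1, s2, s3, s4, s5, s7}.
Read 'a': {s0, s1, s2, s3, s4, s5, s7} → {s0, s1, s2, s5, s6, s7}.
Read 'a': {s0, s1, s2, s5, s6, s7} → {s0, s1, s2, s5, s6, s7}.
That set has 6 states.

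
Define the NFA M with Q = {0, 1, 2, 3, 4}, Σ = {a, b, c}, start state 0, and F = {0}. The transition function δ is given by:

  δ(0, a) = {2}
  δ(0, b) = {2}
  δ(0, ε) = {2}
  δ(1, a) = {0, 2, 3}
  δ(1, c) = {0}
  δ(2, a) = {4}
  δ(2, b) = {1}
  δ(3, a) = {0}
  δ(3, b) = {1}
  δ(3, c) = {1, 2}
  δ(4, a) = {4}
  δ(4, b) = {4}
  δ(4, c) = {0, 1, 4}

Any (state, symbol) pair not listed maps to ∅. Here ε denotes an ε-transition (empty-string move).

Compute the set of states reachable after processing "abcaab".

{1, 2, 4}

Start: ε-closure({0}) = {0, 2}.
Read 'a': {0, 2} → {2, 4}.
Read 'b': {2, 4} → {1, 4}.
Read 'c': {1, 4} → {0, 1, 2, 4}.
Read 'a': {0, 1, 2, 4} → {0, 2, 3, 4}.
Read 'a': {0, 2, 3, 4} → {0, 2, 4}.
Read 'b': {0, 2, 4} → {1, 2, 4}.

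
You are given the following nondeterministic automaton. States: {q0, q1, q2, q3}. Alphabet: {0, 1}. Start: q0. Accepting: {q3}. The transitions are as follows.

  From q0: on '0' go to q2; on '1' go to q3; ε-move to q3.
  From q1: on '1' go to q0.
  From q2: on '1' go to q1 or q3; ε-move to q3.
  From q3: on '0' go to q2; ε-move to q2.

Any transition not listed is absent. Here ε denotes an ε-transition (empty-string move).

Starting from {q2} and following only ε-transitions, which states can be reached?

Begin with {q2}.
ε-move q2 → q3; add q3.

{q2, q3}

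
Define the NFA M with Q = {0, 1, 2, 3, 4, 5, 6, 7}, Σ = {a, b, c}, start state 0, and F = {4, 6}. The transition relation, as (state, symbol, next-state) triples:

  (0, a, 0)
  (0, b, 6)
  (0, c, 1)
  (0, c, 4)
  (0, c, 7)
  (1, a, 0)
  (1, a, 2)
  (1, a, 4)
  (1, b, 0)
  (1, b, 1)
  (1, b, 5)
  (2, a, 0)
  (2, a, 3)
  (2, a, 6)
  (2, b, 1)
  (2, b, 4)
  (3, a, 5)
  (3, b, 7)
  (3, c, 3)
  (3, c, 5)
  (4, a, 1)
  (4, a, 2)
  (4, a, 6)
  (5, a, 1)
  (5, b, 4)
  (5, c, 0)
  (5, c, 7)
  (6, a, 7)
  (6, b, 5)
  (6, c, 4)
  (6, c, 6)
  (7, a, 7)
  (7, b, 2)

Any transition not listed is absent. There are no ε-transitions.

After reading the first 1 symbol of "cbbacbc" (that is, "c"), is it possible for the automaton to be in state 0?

Start in {0}.
Read 'c': {0} → {1, 4, 7}.
State 0 is not in {1, 4, 7}.

No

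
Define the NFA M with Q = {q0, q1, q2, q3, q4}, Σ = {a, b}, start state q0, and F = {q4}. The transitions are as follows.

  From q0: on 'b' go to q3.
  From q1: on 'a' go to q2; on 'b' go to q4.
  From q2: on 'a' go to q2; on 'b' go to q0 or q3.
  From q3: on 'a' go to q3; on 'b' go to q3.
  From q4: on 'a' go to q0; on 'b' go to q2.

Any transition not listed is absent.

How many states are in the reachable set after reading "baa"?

1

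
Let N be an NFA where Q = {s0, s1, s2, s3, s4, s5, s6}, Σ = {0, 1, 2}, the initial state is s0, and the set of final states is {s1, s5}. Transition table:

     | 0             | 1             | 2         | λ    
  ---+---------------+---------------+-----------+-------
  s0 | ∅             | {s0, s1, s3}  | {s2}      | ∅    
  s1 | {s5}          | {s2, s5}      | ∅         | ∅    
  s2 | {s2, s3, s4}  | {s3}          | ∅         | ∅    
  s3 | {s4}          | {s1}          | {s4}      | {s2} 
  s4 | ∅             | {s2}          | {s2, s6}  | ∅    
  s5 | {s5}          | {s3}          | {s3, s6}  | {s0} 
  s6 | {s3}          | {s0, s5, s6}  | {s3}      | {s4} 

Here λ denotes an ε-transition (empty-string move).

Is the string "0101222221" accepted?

Start in {s0}.
Read '0': s0→∅; now ∅.
The set is empty and remains empty for the remaining 9 symbols.
The final set ∅ contains no accepting state.

No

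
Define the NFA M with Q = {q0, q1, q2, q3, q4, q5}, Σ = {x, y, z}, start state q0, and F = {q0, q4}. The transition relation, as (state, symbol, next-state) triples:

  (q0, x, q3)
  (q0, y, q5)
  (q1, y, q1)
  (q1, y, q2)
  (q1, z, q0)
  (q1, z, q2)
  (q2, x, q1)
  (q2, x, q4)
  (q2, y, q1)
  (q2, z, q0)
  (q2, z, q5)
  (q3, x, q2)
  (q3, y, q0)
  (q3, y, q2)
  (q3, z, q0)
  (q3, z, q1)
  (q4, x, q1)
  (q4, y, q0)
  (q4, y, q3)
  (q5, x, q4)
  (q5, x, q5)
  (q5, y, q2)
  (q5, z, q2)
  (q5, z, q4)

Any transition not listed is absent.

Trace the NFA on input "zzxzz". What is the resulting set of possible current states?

∅

Start in {q0}.
Read 'z': {q0} → ∅.
The set is empty and remains empty for the remaining 4 symbols.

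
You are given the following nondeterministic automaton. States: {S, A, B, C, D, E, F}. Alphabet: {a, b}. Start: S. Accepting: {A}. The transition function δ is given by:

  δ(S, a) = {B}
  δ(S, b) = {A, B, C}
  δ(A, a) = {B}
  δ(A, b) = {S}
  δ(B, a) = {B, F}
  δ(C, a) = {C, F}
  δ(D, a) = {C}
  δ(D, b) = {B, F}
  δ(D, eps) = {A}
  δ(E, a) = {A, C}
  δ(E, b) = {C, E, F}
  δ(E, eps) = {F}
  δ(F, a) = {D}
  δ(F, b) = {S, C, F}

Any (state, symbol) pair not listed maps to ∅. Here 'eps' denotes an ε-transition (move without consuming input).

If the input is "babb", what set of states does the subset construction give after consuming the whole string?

{S, A, B, C, F}

Start in {S}.
Read 'b': S→{A, B, C}; now {A, B, C}.
Read 'a': A→{B}, B→{B, F}, C→{C, F}; now {B, C, F}.
Read 'b': B→∅, C→∅, F→{S, C, F}; now {S, C, F}.
Read 'b': S→{A, B, C}, C→∅, F→{S, C, F}; now {S, A, B, C, F}.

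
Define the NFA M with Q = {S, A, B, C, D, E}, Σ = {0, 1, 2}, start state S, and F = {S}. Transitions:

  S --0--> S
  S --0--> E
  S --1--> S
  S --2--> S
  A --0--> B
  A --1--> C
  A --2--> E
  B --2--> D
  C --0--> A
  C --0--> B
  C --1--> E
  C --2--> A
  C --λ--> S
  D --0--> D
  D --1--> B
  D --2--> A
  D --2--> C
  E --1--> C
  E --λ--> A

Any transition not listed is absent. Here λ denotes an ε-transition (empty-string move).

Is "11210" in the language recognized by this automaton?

Start in {S}.
Read '1': {S} → {S}.
Read '1': {S} → {S}.
Read '2': {S} → {S}.
Read '1': {S} → {S}.
Read '0': {S} → {S, A, E}.
The final set {S, A, E} contains the accepting state S.

Yes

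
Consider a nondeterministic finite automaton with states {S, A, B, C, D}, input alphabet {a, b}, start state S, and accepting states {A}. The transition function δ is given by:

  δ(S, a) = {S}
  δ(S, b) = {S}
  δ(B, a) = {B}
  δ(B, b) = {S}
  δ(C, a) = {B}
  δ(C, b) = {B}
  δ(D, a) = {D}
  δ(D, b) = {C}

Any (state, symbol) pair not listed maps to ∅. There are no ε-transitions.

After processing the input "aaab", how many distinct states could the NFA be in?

1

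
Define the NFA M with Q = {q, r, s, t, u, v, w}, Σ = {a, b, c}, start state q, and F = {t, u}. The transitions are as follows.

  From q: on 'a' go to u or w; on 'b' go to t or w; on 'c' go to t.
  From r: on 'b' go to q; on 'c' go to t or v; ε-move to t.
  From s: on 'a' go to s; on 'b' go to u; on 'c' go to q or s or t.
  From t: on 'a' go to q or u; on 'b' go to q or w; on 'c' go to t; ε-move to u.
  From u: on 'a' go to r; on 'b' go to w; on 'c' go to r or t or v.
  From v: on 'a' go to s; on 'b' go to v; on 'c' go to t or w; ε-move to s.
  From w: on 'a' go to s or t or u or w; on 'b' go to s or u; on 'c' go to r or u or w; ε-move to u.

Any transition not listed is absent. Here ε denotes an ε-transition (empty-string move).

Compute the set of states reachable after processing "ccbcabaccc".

Start in {q}.
Read 'c': q→{t}; union {t}; ε-closure = {t, u}.
Read 'c': t→{t}, u→{r, t, v}; union {r, t, v}; ε-closure = {r, s, t, u, v}.
Read 'b': r→{q}, s→{u}, t→{q, w}, u→{w}, v→{v}; union {q, u, v, w}; ε-closure = {q, s, u, v, w}.
Read 'c': q→{t}, s→{q, s, t}, u→{r, t, v}, v→{t, w}, w→{r, u, w}; now {q, r, s, t, u, v, w}.
Read 'a': q→{u, w}, r→∅, s→{s}, t→{q, u}, u→{r}, v→{s}, w→{s, t, u, w}; now {q, r, s, t, u, w}.
Read 'b': q→{t, w}, r→{q}, s→{u}, t→{q, w}, u→{w}, w→{s, u}; now {q, s, t, u, w}.
Read 'a': q→{u, w}, s→{s}, t→{q, u}, u→{r}, w→{s, t, u, w}; now {q, r, s, t, u, w}.
Read 'c': q→{t}, r→{t, v}, s→{q, s, t}, t→{t}, u→{r, t, v}, w→{r, u, w}; now {q, r, s, t, u, v, w}.
Read 'c': q→{t}, r→{t, v}, s→{q, s, t}, t→{t}, u→{r, t, v}, v→{t, w}, w→{r, u, w}; now {q, r, s, t, u, v, w}.
Read 'c': q→{t}, r→{t, v}, s→{q, s, t}, t→{t}, u→{r, t, v}, v→{t, w}, w→{r, u, w}; now {q, r, s, t, u, v, w}.

{q, r, s, t, u, v, w}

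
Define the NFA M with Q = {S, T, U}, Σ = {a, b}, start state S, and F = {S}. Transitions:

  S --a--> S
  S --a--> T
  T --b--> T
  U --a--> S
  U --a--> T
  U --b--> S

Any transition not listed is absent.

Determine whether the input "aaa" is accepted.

Yes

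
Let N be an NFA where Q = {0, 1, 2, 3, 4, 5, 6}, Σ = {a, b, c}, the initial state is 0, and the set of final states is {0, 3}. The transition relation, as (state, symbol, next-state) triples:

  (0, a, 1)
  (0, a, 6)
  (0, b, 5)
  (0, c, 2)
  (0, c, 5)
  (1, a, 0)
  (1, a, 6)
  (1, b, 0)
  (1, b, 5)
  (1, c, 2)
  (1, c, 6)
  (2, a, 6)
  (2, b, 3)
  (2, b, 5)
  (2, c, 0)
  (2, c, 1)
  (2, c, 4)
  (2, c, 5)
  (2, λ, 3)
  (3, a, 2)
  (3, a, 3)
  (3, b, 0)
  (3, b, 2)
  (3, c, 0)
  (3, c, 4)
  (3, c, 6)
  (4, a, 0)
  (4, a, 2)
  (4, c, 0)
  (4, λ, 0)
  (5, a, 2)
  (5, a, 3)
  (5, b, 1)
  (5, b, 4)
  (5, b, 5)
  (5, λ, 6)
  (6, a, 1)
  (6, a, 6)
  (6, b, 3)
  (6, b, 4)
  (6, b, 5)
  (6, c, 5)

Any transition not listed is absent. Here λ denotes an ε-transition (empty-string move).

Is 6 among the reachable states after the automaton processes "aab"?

Start in {0}.
Read 'a': {0} → {1, 6}.
Read 'a': {1, 6} → {0, 1, 6}.
Read 'b': {0, 1, 6} → {0, 3, 4, 5, 6}.
State 6 is in {0, 3, 4, 5, 6}.

Yes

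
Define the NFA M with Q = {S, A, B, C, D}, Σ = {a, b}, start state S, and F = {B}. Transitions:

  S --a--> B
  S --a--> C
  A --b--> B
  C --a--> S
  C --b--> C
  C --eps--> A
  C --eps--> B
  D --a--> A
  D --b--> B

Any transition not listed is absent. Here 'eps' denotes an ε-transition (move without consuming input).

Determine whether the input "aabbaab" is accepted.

Start in {S}.
Read 'a': S→{B, C}; union {B, C}; ε-closure = {A, B, C}.
Read 'a': A→∅, B→∅, C→{S}; now {S}.
Read 'b': S→∅; now ∅.
The set is empty and remains empty for the remaining 4 symbols.
The final set ∅ contains no accepting state.

No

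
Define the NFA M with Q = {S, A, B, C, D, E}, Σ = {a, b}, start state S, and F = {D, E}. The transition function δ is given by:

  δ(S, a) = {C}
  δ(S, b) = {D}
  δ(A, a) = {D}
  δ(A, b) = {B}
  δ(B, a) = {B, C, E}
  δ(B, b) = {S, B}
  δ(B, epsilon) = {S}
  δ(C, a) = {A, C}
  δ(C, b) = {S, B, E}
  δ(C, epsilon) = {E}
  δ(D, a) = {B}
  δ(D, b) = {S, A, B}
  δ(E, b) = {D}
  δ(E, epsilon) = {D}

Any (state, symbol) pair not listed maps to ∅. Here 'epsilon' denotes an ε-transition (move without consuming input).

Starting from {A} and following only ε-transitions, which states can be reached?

{A}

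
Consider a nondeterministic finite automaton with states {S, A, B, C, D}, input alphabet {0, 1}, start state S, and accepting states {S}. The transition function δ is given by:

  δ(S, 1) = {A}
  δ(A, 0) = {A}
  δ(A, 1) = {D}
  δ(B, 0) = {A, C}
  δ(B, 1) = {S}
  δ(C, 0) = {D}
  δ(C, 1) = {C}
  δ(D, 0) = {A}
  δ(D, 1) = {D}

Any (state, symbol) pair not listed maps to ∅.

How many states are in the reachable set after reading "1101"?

Start in {S}.
Read '1': S→{A}; now {A}.
Read '1': A→{D}; now {D}.
Read '0': D→{A}; now {A}.
Read '1': A→{D}; now {D}.
That set has 1 state.

1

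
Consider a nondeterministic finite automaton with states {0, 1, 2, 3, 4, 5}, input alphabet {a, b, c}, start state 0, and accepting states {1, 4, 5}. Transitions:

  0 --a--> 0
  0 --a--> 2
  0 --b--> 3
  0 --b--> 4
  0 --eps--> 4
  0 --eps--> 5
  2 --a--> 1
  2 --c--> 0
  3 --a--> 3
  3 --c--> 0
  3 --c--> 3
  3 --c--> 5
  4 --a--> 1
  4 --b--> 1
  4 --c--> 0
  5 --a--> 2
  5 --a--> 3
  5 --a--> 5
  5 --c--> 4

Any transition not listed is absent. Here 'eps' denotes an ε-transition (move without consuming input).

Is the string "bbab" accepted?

No

Start: ε-closure({0}) = {0, 4, 5}.
Read 'b': 0→{3, 4}, 4→{1}, 5→∅; now {1, 3, 4}.
Read 'b': 1→∅, 3→∅, 4→{1}; now {1}.
Read 'a': 1→∅; now ∅.
The set is empty and remains empty for the remaining 1 symbol.
The final set ∅ contains no accepting state.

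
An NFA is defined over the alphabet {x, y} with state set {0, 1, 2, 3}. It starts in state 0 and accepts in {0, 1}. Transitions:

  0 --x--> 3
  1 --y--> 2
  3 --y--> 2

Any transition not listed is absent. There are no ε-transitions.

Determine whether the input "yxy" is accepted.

No

Start in {0}.
Read 'y': {0} → ∅.
The set is empty and remains empty for the remaining 2 symbols.
The final set ∅ contains no accepting state.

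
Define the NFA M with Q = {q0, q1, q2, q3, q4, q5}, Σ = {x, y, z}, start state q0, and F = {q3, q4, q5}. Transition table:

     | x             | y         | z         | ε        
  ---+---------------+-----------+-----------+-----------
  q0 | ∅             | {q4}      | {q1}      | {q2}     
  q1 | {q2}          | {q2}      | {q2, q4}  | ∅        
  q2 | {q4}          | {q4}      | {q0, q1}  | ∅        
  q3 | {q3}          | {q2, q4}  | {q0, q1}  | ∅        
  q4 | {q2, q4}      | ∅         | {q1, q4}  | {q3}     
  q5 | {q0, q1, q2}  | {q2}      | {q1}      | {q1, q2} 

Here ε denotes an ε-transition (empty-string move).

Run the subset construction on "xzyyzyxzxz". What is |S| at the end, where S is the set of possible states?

Start: ε-closure({q0}) = {q0, q2}.
Read 'x': {q0, q2} → {q3, q4}.
Read 'z': {q3, q4} → {q0, q1, q2, q3, q4}.
Read 'y': {q0, q1, q2, q3, q4} → {q2, q3, q4}.
Read 'y': {q2, q3, q4} → {q2, q3, q4}.
Read 'z': {q2, q3, q4} → {q0, q1, q2, q3, q4}.
Read 'y': {q0, q1, q2, q3, q4} → {q2, q3, q4}.
Read 'x': {q2, q3, q4} → {q2, q3, q4}.
Read 'z': {q2, q3, q4} → {q0, q1, q2, q3, q4}.
Read 'x': {q0, q1, q2, q3, q4} → {q2, q3, q4}.
Read 'z': {q2, q3, q4} → {q0, q1, q2, q3, q4}.
That set has 5 states.

5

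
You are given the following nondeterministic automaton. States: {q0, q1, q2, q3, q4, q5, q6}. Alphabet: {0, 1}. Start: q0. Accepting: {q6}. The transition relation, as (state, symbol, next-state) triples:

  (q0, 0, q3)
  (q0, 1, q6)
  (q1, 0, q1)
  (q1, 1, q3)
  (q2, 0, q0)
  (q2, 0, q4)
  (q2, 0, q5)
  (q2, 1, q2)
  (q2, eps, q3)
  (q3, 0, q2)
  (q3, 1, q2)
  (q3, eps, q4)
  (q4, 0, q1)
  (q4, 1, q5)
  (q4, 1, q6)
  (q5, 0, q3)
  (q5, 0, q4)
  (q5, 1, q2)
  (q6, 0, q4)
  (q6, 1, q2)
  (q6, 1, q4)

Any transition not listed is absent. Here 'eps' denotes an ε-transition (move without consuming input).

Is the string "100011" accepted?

Start in {q0}.
Read '1': {q0} → {q6}.
Read '0': {q6} → {q4}.
Read '0': {q4} → {q1}.
Read '0': {q1} → {q1}.
Read '1': {q1} → {q3, q4}.
Read '1': {q3, q4} → {q2, q3, q4, q5, q6}.
The final set {q2, q3, q4, q5, q6} contains the accepting state q6.

Yes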